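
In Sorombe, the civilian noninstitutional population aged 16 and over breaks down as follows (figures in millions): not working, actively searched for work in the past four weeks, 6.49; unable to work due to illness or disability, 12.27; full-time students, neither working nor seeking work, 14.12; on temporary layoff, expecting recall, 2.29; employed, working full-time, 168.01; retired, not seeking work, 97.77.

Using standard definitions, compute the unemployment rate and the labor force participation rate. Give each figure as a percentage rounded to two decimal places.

Employed = 168.01 million.
Unemployed = 6.49 + 2.29 = 8.78 million (jobless and actively searching, or on temporary layoff).
Labor force = 168.01 + 8.78 = 176.79 million.
Not in labor force = 12.27 + 14.12 + 97.77 = 124.16 million (those not working and not actively searching are outside the labor force).
Civilian working-age population = 176.79 + 124.16 = 300.95 million.
Unemployment rate = 8.78 / 176.79 = 4.97%.
Labor force participation rate = 176.79 / 300.95 = 58.74%.

Unemployment rate ≈ 4.97%; labor force participation rate ≈ 58.74%.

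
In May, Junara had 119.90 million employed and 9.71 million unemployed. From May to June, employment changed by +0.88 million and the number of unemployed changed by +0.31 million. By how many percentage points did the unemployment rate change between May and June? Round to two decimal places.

May: labor force = 119.90 + 9.71 = 129.61; u = 9.71/129.61 = 7.49%.
June: labor force = 120.78 + 10.02 = 130.80; u = 10.02/130.80 = 7.66%.
Change = 7.66% − 7.49% = +0.17 pp.

The unemployment rate changed by +0.17 percentage points.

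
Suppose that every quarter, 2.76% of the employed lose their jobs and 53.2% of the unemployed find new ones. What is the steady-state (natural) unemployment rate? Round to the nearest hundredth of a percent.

At steady state the flows balance: s·E = f·U, so U/(E+U) = s/(s+f).
u* = 2.76 / (2.76 + 53.2) = 2.76 / 55.96 = 4.93%.

Steady-state unemployment rate ≈ 4.93%.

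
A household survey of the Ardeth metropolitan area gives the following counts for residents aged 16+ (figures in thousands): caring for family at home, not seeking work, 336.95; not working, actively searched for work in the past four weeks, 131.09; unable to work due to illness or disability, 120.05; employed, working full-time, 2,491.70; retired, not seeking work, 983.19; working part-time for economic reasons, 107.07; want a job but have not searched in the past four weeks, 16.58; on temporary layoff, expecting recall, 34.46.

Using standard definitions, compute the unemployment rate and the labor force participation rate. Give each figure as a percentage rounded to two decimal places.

Unemployment rate ≈ 5.99%; labor force participation rate ≈ 65.49%.

Employed = 2,491.70 + 107.07 = 2,598.77 thousand (anyone who worked, including part-time for economic reasons, counts as employed).
Unemployed = 131.09 + 34.46 = 165.55 thousand (jobless and actively searching, or on temporary layoff).
Labor force = 2,598.77 + 165.55 = 2,764.32 thousand.
Not in labor force = 336.95 + 120.05 + 983.19 + 16.58 = 1,456.77 thousand (those not working and not actively searching are outside the labor force — including those who want a job but have given up searching).
Civilian working-age population = 2,764.32 + 1,456.77 = 4,221.09 thousand.
Unemployment rate = 165.55 / 2,764.32 = 5.99%.
Labor force participation rate = 2,764.32 / 4,221.09 = 65.49%.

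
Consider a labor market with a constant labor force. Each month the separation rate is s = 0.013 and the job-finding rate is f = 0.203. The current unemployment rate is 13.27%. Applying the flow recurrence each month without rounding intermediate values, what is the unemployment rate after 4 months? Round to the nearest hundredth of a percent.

With a fixed labor force, u_{t+1} = u_t + s·(1−u_t) − f·u_t = u_t·(1−s−f) + s.
Here 1−s−f = 0.784 and s = 0.013.
u_1 = 0.132700 × 0.784 + 0.013 = 0.117037.
u_2 = 0.117037 × 0.784 + 0.013 = 0.104757.
u_3 = 0.104757 × 0.784 + 0.013 = 0.095129.
u_4 = 0.095129 × 0.784 + 0.013 = 0.087581.

Unemployment rate after four months ≈ 8.76%.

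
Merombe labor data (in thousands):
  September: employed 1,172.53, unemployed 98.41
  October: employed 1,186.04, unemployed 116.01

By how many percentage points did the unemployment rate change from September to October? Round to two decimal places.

September: labor force = 1,172.53 + 98.41 = 1,270.94; u = 98.41/1,270.94 = 7.74%.
October: labor force = 1,186.04 + 116.01 = 1,302.05; u = 116.01/1,302.05 = 8.91%.
Change = 8.91% − 7.74% = +1.17 pp.

The unemployment rate changed by +1.17 percentage points.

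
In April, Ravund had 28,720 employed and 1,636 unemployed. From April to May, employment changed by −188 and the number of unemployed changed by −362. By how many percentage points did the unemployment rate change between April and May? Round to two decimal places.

April: labor force = 28,720 + 1,636 = 30,356; u = 1,636/30,356 = 5.39%.
May: labor force = 28,532 + 1,274 = 29,806; u = 1,274/29,806 = 4.27%.
Change = 4.27% − 5.39% = −1.12 pp.

The unemployment rate changed by −1.12 percentage points.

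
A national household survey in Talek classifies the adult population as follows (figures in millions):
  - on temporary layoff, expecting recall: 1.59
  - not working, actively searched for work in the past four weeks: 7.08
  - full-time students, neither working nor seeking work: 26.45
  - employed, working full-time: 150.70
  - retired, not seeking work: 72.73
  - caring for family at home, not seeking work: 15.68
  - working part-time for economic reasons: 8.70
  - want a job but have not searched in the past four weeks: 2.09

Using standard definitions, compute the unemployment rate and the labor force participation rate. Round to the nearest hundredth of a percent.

Unemployment rate ≈ 5.16%; labor force participation rate ≈ 58.97%.

Employed = 150.70 + 8.70 = 159.40 million (anyone who worked, including part-time for economic reasons, counts as employed).
Unemployed = 1.59 + 7.08 = 8.67 million (jobless and actively searching, or on temporary layoff).
Labor force = 159.40 + 8.67 = 168.07 million.
Not in labor force = 26.45 + 72.73 + 15.68 + 2.09 = 116.95 million (those not working and not actively searching are outside the labor force — including those who want a job but have given up searching).
Civilian working-age population = 168.07 + 116.95 = 285.02 million.
Unemployment rate = 8.67 / 168.07 = 5.16%.
Labor force participation rate = 168.07 / 285.02 = 58.97%.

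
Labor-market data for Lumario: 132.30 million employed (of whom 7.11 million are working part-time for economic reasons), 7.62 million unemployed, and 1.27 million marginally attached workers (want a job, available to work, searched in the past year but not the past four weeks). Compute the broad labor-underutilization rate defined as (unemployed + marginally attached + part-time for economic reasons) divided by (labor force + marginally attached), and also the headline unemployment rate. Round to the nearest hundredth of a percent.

Broad underutilization rate ≈ 11.33%; headline unemployment rate ≈ 5.45%.

Labor force = 132.30 + 7.62 = 139.92 million.
Numerator = 7.62 + 1.27 + 7.11 = 16.00 million.
Denominator = 139.92 + 1.27 = 141.19 million.
Broad rate = 16.00 / 141.19 = 11.33%.
Headline unemployment rate = 7.62 / 139.92 = 5.45%.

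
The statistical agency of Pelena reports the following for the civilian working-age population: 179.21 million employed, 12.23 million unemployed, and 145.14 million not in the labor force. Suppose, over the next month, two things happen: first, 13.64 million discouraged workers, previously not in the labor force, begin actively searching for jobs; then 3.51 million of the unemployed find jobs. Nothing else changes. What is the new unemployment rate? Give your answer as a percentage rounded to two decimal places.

New unemployment rate ≈ 10.90%.

Initially, labor force = 179.21 + 12.23 = 191.44 million, so u = 12.23/191.44 = 6.39%.
After the first change, unemployed and labor force both rise by 13.64 → E = 179.21, U = 25.87, labor force = 205.08 million.
After the second change, unemployed falls and employed rises by 3.51; labor force unchanged → E = 182.72, U = 22.36, labor force = 205.08 million.
New unemployment rate = 22.36 / 205.08 = 10.90%.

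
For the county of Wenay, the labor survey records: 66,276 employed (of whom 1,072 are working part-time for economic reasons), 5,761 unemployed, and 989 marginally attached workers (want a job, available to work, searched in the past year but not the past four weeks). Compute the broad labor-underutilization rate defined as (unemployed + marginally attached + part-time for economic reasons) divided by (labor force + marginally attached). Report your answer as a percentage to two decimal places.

Labor force = 66,276 + 5,761 = 72,037.
Numerator = 5,761 + 989 + 1,072 = 7,822.
Denominator = 72,037 + 989 = 73,026.
Broad rate = 7,822 / 73,026 = 10.71%.

Broad underutilization rate ≈ 10.71%.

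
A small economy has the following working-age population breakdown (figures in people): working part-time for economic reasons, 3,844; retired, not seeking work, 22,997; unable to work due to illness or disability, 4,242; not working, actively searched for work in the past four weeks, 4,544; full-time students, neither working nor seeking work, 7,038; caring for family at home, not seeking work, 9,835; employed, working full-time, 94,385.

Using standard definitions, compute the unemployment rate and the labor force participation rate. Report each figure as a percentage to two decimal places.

Employed = 3,844 + 94,385 = 98,229 (anyone who worked, including part-time for economic reasons, counts as employed).
Unemployed = 4,544.
Labor force = 98,229 + 4,544 = 102,773.
Not in labor force = 22,997 + 4,242 + 7,038 + 9,835 = 44,112 (those not working and not actively searching are outside the labor force).
Civilian working-age population = 102,773 + 44,112 = 146,885.
Unemployment rate = 4,544 / 102,773 = 4.42%.
Labor force participation rate = 102,773 / 146,885 = 69.97%.

Unemployment rate ≈ 4.42%; labor force participation rate ≈ 69.97%.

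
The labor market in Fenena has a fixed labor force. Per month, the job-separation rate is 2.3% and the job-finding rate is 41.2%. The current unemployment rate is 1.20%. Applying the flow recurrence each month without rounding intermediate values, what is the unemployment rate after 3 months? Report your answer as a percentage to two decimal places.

With a fixed labor force, u_{t+1} = u_t + s·(1−u_t) − f·u_t = u_t·(1−s−f) + s.
Here 1−s−f = 0.565 and s = 0.023.
u_1 = 0.012000 × 0.565 + 0.023 = 0.029780.
u_2 = 0.029780 × 0.565 + 0.023 = 0.039826.
u_3 = 0.039826 × 0.565 + 0.023 = 0.045502.

Unemployment rate after three months ≈ 4.55%.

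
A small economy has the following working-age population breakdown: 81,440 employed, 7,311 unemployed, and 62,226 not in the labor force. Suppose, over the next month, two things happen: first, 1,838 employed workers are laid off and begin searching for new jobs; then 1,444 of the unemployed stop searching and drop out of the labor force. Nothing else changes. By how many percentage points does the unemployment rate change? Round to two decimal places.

Initially, labor force = 81,440 + 7,311 = 88,751, so u = 7,311/88,751 = 8.24%.
After the first change, employed falls and unemployed rises by 1,838; labor force unchanged → E = 79,602, U = 9,149, labor force = 88,751.
After the second change, unemployed and labor force both fall by 1,444 → E = 79,602, U = 7,705, labor force = 87,307.
New unemployment rate = 7,705 / 87,307 = 8.83%.
Change = 8.83% − 8.24% = +0.59 percentage points.

The unemployment rate changes by +0.59 percentage points.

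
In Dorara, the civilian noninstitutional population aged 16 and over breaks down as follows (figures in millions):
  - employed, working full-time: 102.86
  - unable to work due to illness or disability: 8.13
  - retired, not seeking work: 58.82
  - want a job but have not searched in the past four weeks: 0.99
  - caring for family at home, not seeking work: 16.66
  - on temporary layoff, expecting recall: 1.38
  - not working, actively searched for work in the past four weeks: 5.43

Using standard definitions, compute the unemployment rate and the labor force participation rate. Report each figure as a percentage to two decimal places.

Employed = 102.86 million.
Unemployed = 1.38 + 5.43 = 6.81 million (jobless and actively searching, or on temporary layoff).
Labor force = 102.86 + 6.81 = 109.67 million.
Not in labor force = 8.13 + 58.82 + 0.99 + 16.66 = 84.60 million (those not working and not actively searching are outside the labor force — including those who want a job but have given up searching).
Civilian working-age population = 109.67 + 84.60 = 194.27 million.
Unemployment rate = 6.81 / 109.67 = 6.21%.
Labor force participation rate = 109.67 / 194.27 = 56.45%.

Unemployment rate ≈ 6.21%; labor force participation rate ≈ 56.45%.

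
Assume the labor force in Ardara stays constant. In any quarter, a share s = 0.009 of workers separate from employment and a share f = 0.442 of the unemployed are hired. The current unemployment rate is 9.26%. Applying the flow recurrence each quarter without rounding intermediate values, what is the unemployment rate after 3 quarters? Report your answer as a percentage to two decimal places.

Unemployment rate after three quarters ≈ 3.20%.

With a fixed labor force, u_{t+1} = u_t + s·(1−u_t) − f·u_t = u_t·(1−s−f) + s.
Here 1−s−f = 0.549 and s = 0.009.
u_1 = 0.092600 × 0.549 + 0.009 = 0.059837.
u_2 = 0.059837 × 0.549 + 0.009 = 0.041851.
u_3 = 0.041851 × 0.549 + 0.009 = 0.031976.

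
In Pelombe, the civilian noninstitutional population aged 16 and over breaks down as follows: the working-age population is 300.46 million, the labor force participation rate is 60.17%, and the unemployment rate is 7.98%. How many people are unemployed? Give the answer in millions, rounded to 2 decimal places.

About 14.43 million are unemployed.

Labor force = 0.6017 × 300.46 = 180.79 million.
Unemployed = 0.0798 × 180.79 ≈ 14.43 million.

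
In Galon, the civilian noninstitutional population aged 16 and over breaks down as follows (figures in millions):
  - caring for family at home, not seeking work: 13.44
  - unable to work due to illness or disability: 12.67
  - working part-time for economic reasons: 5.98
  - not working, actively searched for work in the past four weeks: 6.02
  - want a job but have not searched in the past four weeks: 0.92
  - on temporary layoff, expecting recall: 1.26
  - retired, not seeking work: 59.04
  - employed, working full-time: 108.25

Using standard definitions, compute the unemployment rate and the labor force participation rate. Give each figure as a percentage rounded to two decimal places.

Employed = 5.98 + 108.25 = 114.23 million (anyone who worked, including part-time for economic reasons, counts as employed).
Unemployed = 6.02 + 1.26 = 7.28 million (jobless and actively searching, or on temporary layoff).
Labor force = 114.23 + 7.28 = 121.51 million.
Not in labor force = 13.44 + 12.67 + 0.92 + 59.04 = 86.07 million (those not working and not actively searching are outside the labor force — including those who want a job but have given up searching).
Civilian working-age population = 121.51 + 86.07 = 207.58 million.
Unemployment rate = 7.28 / 121.51 = 5.99%.
Labor force participation rate = 121.51 / 207.58 = 58.54%.

Unemployment rate ≈ 5.99%; labor force participation rate ≈ 58.54%.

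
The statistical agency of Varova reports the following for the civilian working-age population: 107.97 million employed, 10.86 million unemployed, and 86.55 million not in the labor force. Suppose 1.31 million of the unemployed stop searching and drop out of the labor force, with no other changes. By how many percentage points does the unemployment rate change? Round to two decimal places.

The unemployment rate changes by −1.01 percentage points.

Initially, labor force = 107.97 + 10.86 = 118.83 million, so u = 10.86/118.83 = 9.14%.
After the change, unemployed and labor force both fall by 1.31 → E = 107.97, U = 9.55, labor force = 117.52 million.
New unemployment rate = 9.55 / 117.52 = 8.13%.
Change = 8.13% − 9.14% = −1.01 percentage points.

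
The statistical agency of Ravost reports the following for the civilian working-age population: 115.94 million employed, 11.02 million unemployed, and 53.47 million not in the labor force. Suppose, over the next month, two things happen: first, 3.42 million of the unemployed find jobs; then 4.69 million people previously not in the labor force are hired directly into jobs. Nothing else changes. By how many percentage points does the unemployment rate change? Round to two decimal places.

The unemployment rate changes by −2.91 percentage points.

Initially, labor force = 115.94 + 11.02 = 126.96 million, so u = 11.02/126.96 = 8.68%.
After the first change, unemployed falls and employed rises by 3.42; labor force unchanged → E = 119.36, U = 7.60, labor force = 126.96 million.
After the second change, employed and labor force both rise by 4.69; unemployed unchanged → E = 124.05, U = 7.60, labor force = 131.65 million.
New unemployment rate = 7.60 / 131.65 = 5.77%.
Change = 5.77% − 8.68% = −2.91 percentage points.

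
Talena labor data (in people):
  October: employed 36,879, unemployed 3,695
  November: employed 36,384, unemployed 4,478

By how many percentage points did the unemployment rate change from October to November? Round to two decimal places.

The unemployment rate changed by +1.85 percentage points.

October: labor force = 36,879 + 3,695 = 40,574; u = 3,695/40,574 = 9.11%.
November: labor force = 36,384 + 4,478 = 40,862; u = 4,478/40,862 = 10.96%.
Change = 10.96% − 9.11% = +1.85 pp.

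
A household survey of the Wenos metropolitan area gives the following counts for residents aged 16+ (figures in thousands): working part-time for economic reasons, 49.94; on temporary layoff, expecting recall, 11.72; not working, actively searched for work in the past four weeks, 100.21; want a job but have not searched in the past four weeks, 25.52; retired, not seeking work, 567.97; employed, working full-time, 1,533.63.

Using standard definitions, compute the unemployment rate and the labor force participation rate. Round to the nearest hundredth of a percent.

Unemployment rate ≈ 6.60%; labor force participation rate ≈ 74.07%.

Employed = 49.94 + 1,533.63 = 1,583.57 thousand (anyone who worked, including part-time for economic reasons, counts as employed).
Unemployed = 11.72 + 100.21 = 111.93 thousand (jobless and actively searching, or on temporary layoff).
Labor force = 1,583.57 + 111.93 = 1,695.50 thousand.
Not in labor force = 25.52 + 567.97 = 593.49 thousand (those not working and not actively searching are outside the labor force — including those who want a job but have given up searching).
Civilian working-age population = 1,695.50 + 593.49 = 2,288.99 thousand.
Unemployment rate = 111.93 / 1,695.50 = 6.60%.
Labor force participation rate = 1,695.50 / 2,288.99 = 74.07%.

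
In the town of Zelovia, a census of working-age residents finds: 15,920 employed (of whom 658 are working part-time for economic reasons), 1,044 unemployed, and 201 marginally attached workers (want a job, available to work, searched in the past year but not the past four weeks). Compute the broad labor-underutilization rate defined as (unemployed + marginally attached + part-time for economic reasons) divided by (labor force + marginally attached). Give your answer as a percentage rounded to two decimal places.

Broad underutilization rate ≈ 11.09%.

Labor force = 15,920 + 1,044 = 16,964.
Numerator = 1,044 + 201 + 658 = 1,903.
Denominator = 16,964 + 201 = 17,165.
Broad rate = 1,903 / 17,165 = 11.09%.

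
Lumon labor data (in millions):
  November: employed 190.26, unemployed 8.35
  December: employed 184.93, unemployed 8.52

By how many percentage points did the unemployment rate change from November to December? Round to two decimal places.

November: labor force = 190.26 + 8.35 = 198.61; u = 8.35/198.61 = 4.20%.
December: labor force = 184.93 + 8.52 = 193.45; u = 8.52/193.45 = 4.40%.
Change = 4.40% − 4.20% = +0.20 pp.

The unemployment rate changed by +0.20 percentage points.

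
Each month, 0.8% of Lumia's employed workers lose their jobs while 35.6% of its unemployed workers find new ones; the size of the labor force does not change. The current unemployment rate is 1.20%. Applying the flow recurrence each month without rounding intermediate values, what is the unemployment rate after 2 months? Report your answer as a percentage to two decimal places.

Unemployment rate after two months ≈ 1.79%.

With a fixed labor force, u_{t+1} = u_t + s·(1−u_t) − f·u_t = u_t·(1−s−f) + s.
Here 1−s−f = 0.636 and s = 0.008.
u_1 = 0.012000 × 0.636 + 0.008 = 0.015632.
u_2 = 0.015632 × 0.636 + 0.008 = 0.017942.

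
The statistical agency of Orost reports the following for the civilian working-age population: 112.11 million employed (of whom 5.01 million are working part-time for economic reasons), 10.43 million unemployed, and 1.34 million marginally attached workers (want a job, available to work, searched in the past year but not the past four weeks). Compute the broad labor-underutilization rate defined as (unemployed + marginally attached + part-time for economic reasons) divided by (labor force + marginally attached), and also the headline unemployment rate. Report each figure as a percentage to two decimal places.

Labor force = 112.11 + 10.43 = 122.54 million.
Numerator = 10.43 + 1.34 + 5.01 = 16.78 million.
Denominator = 122.54 + 1.34 = 123.88 million.
Broad rate = 16.78 / 123.88 = 13.55%.
Headline unemployment rate = 10.43 / 122.54 = 8.51%.

Broad underutilization rate ≈ 13.55%; headline unemployment rate ≈ 8.51%.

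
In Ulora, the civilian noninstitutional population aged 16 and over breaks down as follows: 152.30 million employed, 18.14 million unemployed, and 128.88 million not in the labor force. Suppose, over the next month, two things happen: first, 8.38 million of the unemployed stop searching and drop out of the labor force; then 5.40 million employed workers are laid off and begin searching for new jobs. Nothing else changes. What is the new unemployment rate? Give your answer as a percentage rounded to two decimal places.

Initially, labor force = 152.30 + 18.14 = 170.44 million, so u = 18.14/170.44 = 10.64%.
After the first change, unemployed and labor force both fall by 8.38 → E = 152.30, U = 9.76, labor force = 162.06 million.
After the second change, employed falls and unemployed rises by 5.40; labor force unchanged → E = 146.90, U = 15.16, labor force = 162.06 million.
New unemployment rate = 15.16 / 162.06 = 9.35%.

New unemployment rate ≈ 9.35%.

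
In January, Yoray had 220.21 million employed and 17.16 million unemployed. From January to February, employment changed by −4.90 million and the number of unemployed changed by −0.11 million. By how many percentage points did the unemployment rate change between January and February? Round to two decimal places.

January: labor force = 220.21 + 17.16 = 237.37; u = 17.16/237.37 = 7.23%.
February: labor force = 215.31 + 17.05 = 232.36; u = 17.05/232.36 = 7.34%.
Change = 7.34% − 7.23% = +0.11 pp.

The unemployment rate changed by +0.11 percentage points.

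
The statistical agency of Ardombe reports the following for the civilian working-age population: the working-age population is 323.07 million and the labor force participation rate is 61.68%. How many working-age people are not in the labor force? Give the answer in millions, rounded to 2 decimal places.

About 123.80 million are not in the labor force.

Share not in the labor force = 1 − 0.6168 = 0.3832.
Not in labor force = 0.3832 × 323.07 ≈ 123.80 million.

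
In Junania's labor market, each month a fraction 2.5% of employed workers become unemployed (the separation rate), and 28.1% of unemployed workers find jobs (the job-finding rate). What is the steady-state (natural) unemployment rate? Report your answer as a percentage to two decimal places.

At steady state the flows balance: s·E = f·U, so U/(E+U) = s/(s+f).
u* = 2.5 / (2.5 + 28.1) = 2.5 / 30.60 = 8.17%.

Steady-state unemployment rate ≈ 8.17%.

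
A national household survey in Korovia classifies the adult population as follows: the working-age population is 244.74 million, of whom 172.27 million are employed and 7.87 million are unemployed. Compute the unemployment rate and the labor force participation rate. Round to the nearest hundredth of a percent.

Labor force = employed + unemployed = 172.27 + 7.87 = 180.14 million.
Unemployment rate = 7.87 / 180.14 = 4.37%.
Labor force participation rate = 180.14 / 244.74 = 73.60%.

Unemployment rate ≈ 4.37%; labor force participation rate ≈ 73.60%.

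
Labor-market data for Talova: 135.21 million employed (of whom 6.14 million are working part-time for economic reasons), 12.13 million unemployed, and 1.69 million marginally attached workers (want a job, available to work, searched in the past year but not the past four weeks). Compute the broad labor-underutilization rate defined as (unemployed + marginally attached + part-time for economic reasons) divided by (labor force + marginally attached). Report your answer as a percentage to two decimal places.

Broad underutilization rate ≈ 13.39%.

Labor force = 135.21 + 12.13 = 147.34 million.
Numerator = 12.13 + 1.69 + 6.14 = 19.96 million.
Denominator = 147.34 + 1.69 = 149.03 million.
Broad rate = 19.96 / 149.03 = 13.39%.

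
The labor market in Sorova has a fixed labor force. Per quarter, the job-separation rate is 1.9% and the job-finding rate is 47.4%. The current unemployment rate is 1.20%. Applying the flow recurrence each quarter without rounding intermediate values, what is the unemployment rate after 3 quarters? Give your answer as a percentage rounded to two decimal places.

Unemployment rate after three quarters ≈ 3.51%.

With a fixed labor force, u_{t+1} = u_t + s·(1−u_t) − f·u_t = u_t·(1−s−f) + s.
Here 1−s−f = 0.507 and s = 0.019.
u_1 = 0.012000 × 0.507 + 0.019 = 0.025084.
u_2 = 0.025084 × 0.507 + 0.019 = 0.031718.
u_3 = 0.031718 × 0.507 + 0.019 = 0.035081.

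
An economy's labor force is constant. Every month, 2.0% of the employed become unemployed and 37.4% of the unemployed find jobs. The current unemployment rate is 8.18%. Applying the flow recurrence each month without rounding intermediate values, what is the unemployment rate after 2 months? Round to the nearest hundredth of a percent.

Unemployment rate after two months ≈ 6.22%.

With a fixed labor force, u_{t+1} = u_t + s·(1−u_t) − f·u_t = u_t·(1−s−f) + s.
Here 1−s−f = 0.606 and s = 0.020.
u_1 = 0.081800 × 0.606 + 0.020 = 0.069571.
u_2 = 0.069571 × 0.606 + 0.020 = 0.062160.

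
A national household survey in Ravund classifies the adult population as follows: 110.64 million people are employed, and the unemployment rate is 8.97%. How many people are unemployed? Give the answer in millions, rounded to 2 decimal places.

About 10.90 million are unemployed.

Let U be the number unemployed. The labor force is E + U, and U/(E+U) = 0.0897.
So U = 0.0897 × 110.64 / (1 − 0.0897) = 9.9244 / 0.9103 ≈ 10.90 million.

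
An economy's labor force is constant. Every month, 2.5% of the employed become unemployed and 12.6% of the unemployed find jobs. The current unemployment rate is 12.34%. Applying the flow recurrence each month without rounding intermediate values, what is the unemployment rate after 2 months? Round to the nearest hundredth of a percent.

Unemployment rate after two months ≈ 13.52%.

With a fixed labor force, u_{t+1} = u_t + s·(1−u_t) − f·u_t = u_t·(1−s−f) + s.
Here 1−s−f = 0.849 and s = 0.025.
u_1 = 0.123400 × 0.849 + 0.025 = 0.129767.
u_2 = 0.129767 × 0.849 + 0.025 = 0.135172.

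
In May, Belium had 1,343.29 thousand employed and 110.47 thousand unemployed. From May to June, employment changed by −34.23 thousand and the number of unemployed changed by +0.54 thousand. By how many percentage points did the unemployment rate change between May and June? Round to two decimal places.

May: labor force = 1,343.29 + 110.47 = 1,453.76; u = 110.47/1,453.76 = 7.60%.
June: labor force = 1,309.06 + 111.01 = 1,420.07; u = 111.01/1,420.07 = 7.82%.
Change = 7.82% − 7.60% = +0.22 pp.

The unemployment rate changed by +0.22 percentage points.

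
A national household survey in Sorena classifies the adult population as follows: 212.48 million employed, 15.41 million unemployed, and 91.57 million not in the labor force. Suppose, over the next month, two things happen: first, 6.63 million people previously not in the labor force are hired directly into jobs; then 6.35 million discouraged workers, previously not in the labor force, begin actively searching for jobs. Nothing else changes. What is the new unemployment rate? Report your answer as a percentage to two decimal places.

New unemployment rate ≈ 9.03%.

Initially, labor force = 212.48 + 15.41 = 227.89 million, so u = 15.41/227.89 = 6.76%.
After the first change, employed and labor force both rise by 6.63; unemployed unchanged → E = 219.11, U = 15.41, labor force = 234.52 million.
After the second change, unemployed and labor force both rise by 6.35 → E = 219.11, U = 21.76, labor force = 240.87 million.
New unemployment rate = 21.76 / 240.87 = 9.03%.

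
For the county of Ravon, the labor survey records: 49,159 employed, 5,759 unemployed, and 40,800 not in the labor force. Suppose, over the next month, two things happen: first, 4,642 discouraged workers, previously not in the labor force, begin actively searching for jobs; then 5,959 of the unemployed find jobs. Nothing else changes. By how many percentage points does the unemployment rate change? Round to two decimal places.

The unemployment rate changes by −3.03 percentage points.

Initially, labor force = 49,159 + 5,759 = 54,918, so u = 5,759/54,918 = 10.49%.
After the first change, unemployed and labor force both rise by 4,642 → E = 49,159, U = 10,401, labor force = 59,560.
After the second change, unemployed falls and employed rises by 5,959; labor force unchanged → E = 55,118, U = 4,442, labor force = 59,560.
New unemployment rate = 4,442 / 59,560 = 7.46%.
Change = 7.46% − 10.49% = −3.03 percentage points.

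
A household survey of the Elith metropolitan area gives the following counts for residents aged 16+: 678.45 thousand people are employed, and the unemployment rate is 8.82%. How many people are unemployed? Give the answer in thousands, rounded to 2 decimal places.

About 65.63 thousand are unemployed.

Let U be the number unemployed. The labor force is E + U, and U/(E+U) = 0.0882.
So U = 0.0882 × 678.45 / (1 − 0.0882) = 59.8393 / 0.9118 ≈ 65.63 thousand.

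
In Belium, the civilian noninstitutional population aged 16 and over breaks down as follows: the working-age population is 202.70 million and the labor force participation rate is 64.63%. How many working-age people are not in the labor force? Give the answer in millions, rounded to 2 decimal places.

About 71.69 million are not in the labor force.

Share not in the labor force = 1 − 0.6463 = 0.3537.
Not in labor force = 0.3537 × 202.70 ≈ 71.69 million.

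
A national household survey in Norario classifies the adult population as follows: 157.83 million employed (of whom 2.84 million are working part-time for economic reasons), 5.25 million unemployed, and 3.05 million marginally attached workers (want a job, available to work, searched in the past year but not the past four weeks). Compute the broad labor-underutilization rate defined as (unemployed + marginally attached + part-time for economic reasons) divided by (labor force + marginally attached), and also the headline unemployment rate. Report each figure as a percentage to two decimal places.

Broad underutilization rate ≈ 6.71%; headline unemployment rate ≈ 3.22%.

Labor force = 157.83 + 5.25 = 163.08 million.
Numerator = 5.25 + 3.05 + 2.84 = 11.14 million.
Denominator = 163.08 + 3.05 = 166.13 million.
Broad rate = 11.14 / 166.13 = 6.71%.
Headline unemployment rate = 5.25 / 163.08 = 3.22%.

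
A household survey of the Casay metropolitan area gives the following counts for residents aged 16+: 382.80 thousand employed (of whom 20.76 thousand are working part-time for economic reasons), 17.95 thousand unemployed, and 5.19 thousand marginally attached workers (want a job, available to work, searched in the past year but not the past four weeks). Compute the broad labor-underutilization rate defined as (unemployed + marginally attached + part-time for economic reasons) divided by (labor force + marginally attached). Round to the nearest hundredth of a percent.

Broad underutilization rate ≈ 10.81%.

Labor force = 382.80 + 17.95 = 400.75 thousand.
Numerator = 17.95 + 5.19 + 20.76 = 43.90 thousand.
Denominator = 400.75 + 5.19 = 405.94 thousand.
Broad rate = 43.90 / 405.94 = 10.81%.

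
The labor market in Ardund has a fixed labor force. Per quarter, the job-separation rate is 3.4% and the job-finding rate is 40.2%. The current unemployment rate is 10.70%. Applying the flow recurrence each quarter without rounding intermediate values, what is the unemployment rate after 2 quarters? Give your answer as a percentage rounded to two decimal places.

Unemployment rate after two quarters ≈ 8.72%.

With a fixed labor force, u_{t+1} = u_t + s·(1−u_t) − f·u_t = u_t·(1−s−f) + s.
Here 1−s−f = 0.564 and s = 0.034.
u_1 = 0.107000 × 0.564 + 0.034 = 0.094348.
u_2 = 0.094348 × 0.564 + 0.034 = 0.087212.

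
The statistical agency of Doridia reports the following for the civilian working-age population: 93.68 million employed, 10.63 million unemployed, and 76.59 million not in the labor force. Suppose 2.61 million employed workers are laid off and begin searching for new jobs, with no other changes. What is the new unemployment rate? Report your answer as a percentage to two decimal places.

New unemployment rate ≈ 12.69%.

Initially, labor force = 93.68 + 10.63 = 104.31 million, so u = 10.63/104.31 = 10.19%.
After the change, employed falls and unemployed rises by 2.61; labor force unchanged → E = 91.07, U = 13.24, labor force = 104.31 million.
New unemployment rate = 13.24 / 104.31 = 12.69%.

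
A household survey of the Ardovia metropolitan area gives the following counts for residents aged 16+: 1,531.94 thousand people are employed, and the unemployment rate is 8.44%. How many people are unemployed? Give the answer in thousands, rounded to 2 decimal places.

About 141.21 thousand are unemployed.

Let U be the number unemployed. The labor force is E + U, and U/(E+U) = 0.0844.
So U = 0.0844 × 1,531.94 / (1 − 0.0844) = 129.2957 / 0.9156 ≈ 141.21 thousand.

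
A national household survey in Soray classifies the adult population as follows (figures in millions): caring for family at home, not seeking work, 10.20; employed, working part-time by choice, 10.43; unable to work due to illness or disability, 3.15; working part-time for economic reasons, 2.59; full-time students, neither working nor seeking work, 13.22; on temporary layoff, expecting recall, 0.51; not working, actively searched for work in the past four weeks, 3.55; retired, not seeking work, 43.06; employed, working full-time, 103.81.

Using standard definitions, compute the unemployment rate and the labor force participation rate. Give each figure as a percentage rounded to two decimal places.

Unemployment rate ≈ 3.36%; labor force participation rate ≈ 63.45%.

Employed = 10.43 + 2.59 + 103.81 = 116.83 million (anyone who worked, including part-time for economic reasons, counts as employed).
Unemployed = 0.51 + 3.55 = 4.06 million (jobless and actively searching, or on temporary layoff).
Labor force = 116.83 + 4.06 = 120.89 million.
Not in labor force = 10.20 + 3.15 + 13.22 + 43.06 = 69.63 million (those not working and not actively searching are outside the labor force).
Civilian working-age population = 120.89 + 69.63 = 190.52 million.
Unemployment rate = 4.06 / 120.89 = 3.36%.
Labor force participation rate = 120.89 / 190.52 = 63.45%.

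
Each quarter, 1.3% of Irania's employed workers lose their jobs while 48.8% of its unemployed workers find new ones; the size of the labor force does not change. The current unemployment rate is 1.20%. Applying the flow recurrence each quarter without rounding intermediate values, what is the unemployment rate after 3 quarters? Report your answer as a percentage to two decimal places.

Unemployment rate after three quarters ≈ 2.42%.

With a fixed labor force, u_{t+1} = u_t + s·(1−u_t) − f·u_t = u_t·(1−s−f) + s.
Here 1−s−f = 0.499 and s = 0.013.
u_1 = 0.012000 × 0.499 + 0.013 = 0.018988.
u_2 = 0.018988 × 0.499 + 0.013 = 0.022475.
u_3 = 0.022475 × 0.499 + 0.013 = 0.024215.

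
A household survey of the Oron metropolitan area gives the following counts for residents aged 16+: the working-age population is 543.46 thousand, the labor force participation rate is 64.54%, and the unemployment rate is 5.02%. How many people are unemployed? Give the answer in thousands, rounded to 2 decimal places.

About 17.61 thousand are unemployed.

Labor force = 0.6454 × 543.46 = 350.75 thousand.
Unemployed = 0.0502 × 350.75 ≈ 17.61 thousand.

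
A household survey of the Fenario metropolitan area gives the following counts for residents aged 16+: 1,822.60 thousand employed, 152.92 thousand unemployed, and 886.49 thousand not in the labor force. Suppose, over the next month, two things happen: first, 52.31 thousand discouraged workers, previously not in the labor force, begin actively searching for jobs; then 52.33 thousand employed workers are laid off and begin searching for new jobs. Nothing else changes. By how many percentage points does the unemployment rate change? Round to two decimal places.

The unemployment rate changes by +4.96 percentage points.

Initially, labor force = 1,822.60 + 152.92 = 1,975.52 thousand, so u = 152.92/1,975.52 = 7.74%.
After the first change, unemployed and labor force both rise by 52.31 → E = 1,822.60, U = 205.23, labor force = 2,027.83 thousand.
After the second change, employed falls and unemployed rises by 52.33; labor force unchanged → E = 1,770.27, U = 257.56, labor force = 2,027.83 thousand.
New unemployment rate = 257.56 / 2,027.83 = 12.70%.
Change = 12.70% − 7.74% = +4.96 percentage points.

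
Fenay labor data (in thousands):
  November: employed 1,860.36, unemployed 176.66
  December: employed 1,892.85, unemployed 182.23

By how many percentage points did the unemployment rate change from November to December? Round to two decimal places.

November: labor force = 1,860.36 + 176.66 = 2,037.02; u = 176.66/2,037.02 = 8.67%.
December: labor force = 1,892.85 + 182.23 = 2,075.08; u = 182.23/2,075.08 = 8.78%.
Change = 8.78% − 8.67% = +0.11 pp.

The unemployment rate changed by +0.11 percentage points.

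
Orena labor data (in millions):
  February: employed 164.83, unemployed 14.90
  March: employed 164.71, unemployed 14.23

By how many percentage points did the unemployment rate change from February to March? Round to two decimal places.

February: labor force = 164.83 + 14.90 = 179.73; u = 14.90/179.73 = 8.29%.
March: labor force = 164.71 + 14.23 = 178.94; u = 14.23/178.94 = 7.95%.
Change = 7.95% − 8.29% = −0.34 pp.

The unemployment rate changed by −0.34 percentage points.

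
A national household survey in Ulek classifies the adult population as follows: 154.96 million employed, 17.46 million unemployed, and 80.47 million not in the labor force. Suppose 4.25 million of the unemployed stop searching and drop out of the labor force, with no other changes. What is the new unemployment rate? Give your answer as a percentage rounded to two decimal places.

New unemployment rate ≈ 7.86%.

Initially, labor force = 154.96 + 17.46 = 172.42 million, so u = 17.46/172.42 = 10.13%.
After the change, unemployed and labor force both fall by 4.25 → E = 154.96, U = 13.21, labor force = 168.17 million.
New unemployment rate = 13.21 / 168.17 = 7.86%.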